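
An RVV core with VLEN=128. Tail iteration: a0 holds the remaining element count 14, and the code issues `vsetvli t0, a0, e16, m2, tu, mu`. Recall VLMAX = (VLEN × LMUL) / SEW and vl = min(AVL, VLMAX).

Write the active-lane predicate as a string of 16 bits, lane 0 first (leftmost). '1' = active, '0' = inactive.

predicate = 1111111111111100

lanes per group: 128·2/16 = 16
AVL=14 ≤ VLMAX=16, so vl = 14
bits (lane 0 leftmost): 1111111111111100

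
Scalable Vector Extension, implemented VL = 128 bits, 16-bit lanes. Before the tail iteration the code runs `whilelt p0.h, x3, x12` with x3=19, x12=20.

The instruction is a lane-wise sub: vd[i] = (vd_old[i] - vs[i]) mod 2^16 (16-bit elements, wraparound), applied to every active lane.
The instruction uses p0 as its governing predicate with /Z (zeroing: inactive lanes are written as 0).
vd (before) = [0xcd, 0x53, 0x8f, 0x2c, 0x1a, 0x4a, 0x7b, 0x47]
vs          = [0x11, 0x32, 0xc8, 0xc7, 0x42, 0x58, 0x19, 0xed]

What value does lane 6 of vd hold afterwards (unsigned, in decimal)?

vd[6] = 0

lane count: 128 div 16 = 8
whilelt: lane j active iff 19+j < 20 → j < 1 → 1 active
lane  0: sub(0xcd,0x11) ⇒ 0xbc
lane  1: tail/zero ⇒ 0x00
lane  2: tail/zero ⇒ 0x00
lane  3: tail/zero ⇒ 0x00
lane  4: tail/zero ⇒ 0x00
lane  5: tail/zero ⇒ 0x00
lane  6: tail/zero ⇒ 0x00
lane  7: tail/zero ⇒ 0x00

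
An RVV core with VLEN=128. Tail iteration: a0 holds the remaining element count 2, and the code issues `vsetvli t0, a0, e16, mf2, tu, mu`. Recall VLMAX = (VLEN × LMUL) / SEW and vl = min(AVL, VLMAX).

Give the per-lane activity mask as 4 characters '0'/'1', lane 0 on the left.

lanes per group: 128·1/2/16 = 4
AVL=2 ≤ VLMAX=4, so vl = 2
bits (lane 0 leftmost): 1100

predicate = 1100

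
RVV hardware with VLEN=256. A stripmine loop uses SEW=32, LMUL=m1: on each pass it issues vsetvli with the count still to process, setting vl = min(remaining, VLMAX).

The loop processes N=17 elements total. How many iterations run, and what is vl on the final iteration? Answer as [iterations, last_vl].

VLMAX = (256 × 1) / 32 = 8 lanes
N=17: ⌈17/8⌉ = 3 iters; last vl = 17 − 2×8 = 1

[iterations, last_vl] = [3, 1]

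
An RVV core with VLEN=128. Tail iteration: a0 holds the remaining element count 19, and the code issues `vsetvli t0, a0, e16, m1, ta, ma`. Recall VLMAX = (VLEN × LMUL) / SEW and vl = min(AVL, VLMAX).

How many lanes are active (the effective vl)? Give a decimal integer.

vl = 8

VLMAX = (128 × 1) / 16 = 8 lanes
vl ← min(19, 8) = 8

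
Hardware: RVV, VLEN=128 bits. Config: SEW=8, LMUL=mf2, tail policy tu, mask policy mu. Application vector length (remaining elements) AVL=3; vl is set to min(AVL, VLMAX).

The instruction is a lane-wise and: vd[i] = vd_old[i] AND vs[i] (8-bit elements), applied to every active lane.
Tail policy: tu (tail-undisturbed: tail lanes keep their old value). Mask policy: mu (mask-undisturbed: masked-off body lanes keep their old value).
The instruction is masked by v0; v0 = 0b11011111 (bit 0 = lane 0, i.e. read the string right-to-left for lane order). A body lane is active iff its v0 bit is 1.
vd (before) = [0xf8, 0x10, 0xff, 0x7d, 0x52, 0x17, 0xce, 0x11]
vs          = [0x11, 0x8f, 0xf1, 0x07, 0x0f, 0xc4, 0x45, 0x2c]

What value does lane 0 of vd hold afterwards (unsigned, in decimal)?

VLMAX = (128 × 1/2) / 8 = 8 lanes
vl ← min(3, 8) = 3
  i=0: and(0xf8,0x11) → 16
  i=1: and(0x10,0x8f) → 0
  i=2: and(0xff,0xf1) → 241
  i=3: tail/keep → 125
  i=4: tail/keep → 82
  i=5: tail/keep → 23
  i=6: tail/keep → 206
  i=7: tail/keep → 17

vd[0] = 16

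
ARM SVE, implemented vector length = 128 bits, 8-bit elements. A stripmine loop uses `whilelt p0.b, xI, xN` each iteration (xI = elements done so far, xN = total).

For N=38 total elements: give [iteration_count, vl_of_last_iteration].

register lanes = 128/8 = 16
iterations = ceil(38/16) = 3; final-pass vl = 6

[iterations, last_vl] = [3, 6]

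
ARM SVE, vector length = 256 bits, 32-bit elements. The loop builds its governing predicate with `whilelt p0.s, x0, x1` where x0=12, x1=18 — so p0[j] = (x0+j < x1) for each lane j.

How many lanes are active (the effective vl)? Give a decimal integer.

vl = 6

256-bit reg / 32-bit elem → 8 lanes
whilelt: lane j active iff 12+j < 18 → j < 6 → 6 active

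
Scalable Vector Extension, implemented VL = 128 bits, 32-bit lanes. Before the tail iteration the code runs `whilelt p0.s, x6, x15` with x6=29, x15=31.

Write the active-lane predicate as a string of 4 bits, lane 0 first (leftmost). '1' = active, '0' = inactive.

register lanes = 128/32 = 4
active while 29+j < 31, i.e. j ∈ [0,2) capped at 4 ⇒ 2
bits (lane 0 leftmost): 1100

predicate = 1100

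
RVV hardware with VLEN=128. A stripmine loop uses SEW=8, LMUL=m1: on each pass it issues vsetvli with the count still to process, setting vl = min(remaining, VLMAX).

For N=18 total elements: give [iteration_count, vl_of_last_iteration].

[iterations, last_vl] = [2, 2]

VLMAX = (128 × 1) / 8 = 16 lanes
N=18: ⌈18/16⌉ = 2 iters; last vl = 18 − 1×16 = 2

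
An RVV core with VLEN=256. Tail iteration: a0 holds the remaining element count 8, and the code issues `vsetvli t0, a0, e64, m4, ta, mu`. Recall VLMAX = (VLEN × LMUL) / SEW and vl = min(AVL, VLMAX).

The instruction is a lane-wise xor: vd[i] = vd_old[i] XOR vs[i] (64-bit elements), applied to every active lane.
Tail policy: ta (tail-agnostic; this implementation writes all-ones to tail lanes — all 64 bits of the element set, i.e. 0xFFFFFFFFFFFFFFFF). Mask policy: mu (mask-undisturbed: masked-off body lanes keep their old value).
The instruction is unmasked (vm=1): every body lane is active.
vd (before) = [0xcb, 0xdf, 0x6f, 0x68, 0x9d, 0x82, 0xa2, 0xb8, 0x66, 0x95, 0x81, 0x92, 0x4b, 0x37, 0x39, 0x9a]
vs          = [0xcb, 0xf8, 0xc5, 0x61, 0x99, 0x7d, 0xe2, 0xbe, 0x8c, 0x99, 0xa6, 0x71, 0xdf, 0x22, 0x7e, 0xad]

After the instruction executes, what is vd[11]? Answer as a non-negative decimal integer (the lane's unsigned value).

vd[11] = 18446744073709551615

lanes per group: 256·4/64 = 16
vl = min(AVL, VLMAX) = min(8, 16) = 8
[0] xor(0xcb,0xcb) = 0x00
[1] xor(0xdf,0xf8) = 0x27
[2] xor(0x6f,0xc5) = 0xaa
[3] xor(0x68,0x61) = 0x09
[4] xor(0x9d,0x99) = 0x04
[5] xor(0x82,0x7d) = 0xff
[6] xor(0xa2,0xe2) = 0x40
[7] xor(0xb8,0xbe) = 0x06
[8] tail/ones = 0xffffffffffffffff
[9] tail/ones = 0xffffffffffffffff
[10] tail/ones = 0xffffffffffffffff
[11] tail/ones = 0xffffffffffffffff
[12] tail/ones = 0xffffffffffffffff
[13] tail/ones = 0xffffffffffffffff
[14] tail/ones = 0xffffffffffffffff
[15] tail/ones = 0xffffffffffffffff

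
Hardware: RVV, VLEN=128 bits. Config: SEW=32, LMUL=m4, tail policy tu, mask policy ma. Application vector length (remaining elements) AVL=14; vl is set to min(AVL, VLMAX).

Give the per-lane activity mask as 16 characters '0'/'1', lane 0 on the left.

lanes per group: 128·4/32 = 16
vl = min(AVL, VLMAX) = min(14, 16) = 14
bits (lane 0 leftmost): 1111111111111100

predicate = 1111111111111100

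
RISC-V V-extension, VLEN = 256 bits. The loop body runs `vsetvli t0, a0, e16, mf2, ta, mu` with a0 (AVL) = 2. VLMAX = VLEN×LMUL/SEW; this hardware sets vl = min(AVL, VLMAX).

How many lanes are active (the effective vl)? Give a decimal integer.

vl = 2

lanes per group: 256·1/2/16 = 8
vl = min(AVL, VLMAX) = min(2, 8) = 2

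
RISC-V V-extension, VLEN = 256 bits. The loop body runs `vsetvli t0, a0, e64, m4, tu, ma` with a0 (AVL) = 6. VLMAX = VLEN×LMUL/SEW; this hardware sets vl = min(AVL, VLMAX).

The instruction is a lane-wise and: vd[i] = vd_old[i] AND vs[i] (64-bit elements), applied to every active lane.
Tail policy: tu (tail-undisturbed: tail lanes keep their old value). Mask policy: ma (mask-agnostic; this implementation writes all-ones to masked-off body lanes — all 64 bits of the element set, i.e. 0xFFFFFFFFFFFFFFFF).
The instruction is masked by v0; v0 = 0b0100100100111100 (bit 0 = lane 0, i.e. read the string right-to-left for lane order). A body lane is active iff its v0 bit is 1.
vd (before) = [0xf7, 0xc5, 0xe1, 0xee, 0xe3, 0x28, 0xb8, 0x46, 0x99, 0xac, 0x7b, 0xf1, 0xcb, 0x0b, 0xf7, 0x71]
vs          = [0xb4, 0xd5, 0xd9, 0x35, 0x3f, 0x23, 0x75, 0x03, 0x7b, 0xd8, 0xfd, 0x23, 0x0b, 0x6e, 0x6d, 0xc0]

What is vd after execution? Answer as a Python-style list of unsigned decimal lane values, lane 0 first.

vd = [18446744073709551615, 18446744073709551615, 193, 36, 35, 32, 184, 70, 153, 172, 123, 241, 203, 11, 247, 113]

lanes per group: 256·4/64 = 16
vl ← min(6, 16) = 6
vd[0] mask-off/ones -> 0xffffffffffffffff
vd[1] mask-off/ones -> 0xffffffffffffffff
vd[2] and(0xe1,0xd9) -> 0xc1
vd[3] and(0xee,0x35) -> 0x24
vd[4] and(0xe3,0x3f) -> 0x23
vd[5] and(0x28,0x23) -> 0x20
vd[6] tail/keep -> 0xb8
vd[7] tail/keep -> 0x46
vd[8] tail/keep -> 0x99
vd[9] tail/keep -> 0xac
vd[10] tail/keep -> 0x7b
vd[11] tail/keep -> 0xf1
vd[12] tail/keep -> 0xcb
vd[13] tail/keep -> 0x0b
vd[14] tail/keep -> 0xf7
vd[15] tail/keep -> 0x71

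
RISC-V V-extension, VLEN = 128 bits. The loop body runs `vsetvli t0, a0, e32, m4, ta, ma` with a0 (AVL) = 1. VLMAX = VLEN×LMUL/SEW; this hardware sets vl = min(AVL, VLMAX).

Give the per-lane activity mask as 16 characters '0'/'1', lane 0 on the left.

predicate = 1000000000000000

lanes per group: 128·4/32 = 16
AVL=1 ≤ VLMAX=16, so vl = 1
bits (lane 0 leftmost): 1000000000000000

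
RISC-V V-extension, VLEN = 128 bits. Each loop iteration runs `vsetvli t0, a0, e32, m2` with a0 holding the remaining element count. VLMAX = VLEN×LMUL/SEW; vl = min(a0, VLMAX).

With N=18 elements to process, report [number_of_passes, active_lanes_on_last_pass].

[iterations, last_vl] = [3, 2]

VLMAX = VLEN×LMUL/SEW = 128×2/32 = 8
18 elements at 8/iter → 3 passes, remainder 2 on the last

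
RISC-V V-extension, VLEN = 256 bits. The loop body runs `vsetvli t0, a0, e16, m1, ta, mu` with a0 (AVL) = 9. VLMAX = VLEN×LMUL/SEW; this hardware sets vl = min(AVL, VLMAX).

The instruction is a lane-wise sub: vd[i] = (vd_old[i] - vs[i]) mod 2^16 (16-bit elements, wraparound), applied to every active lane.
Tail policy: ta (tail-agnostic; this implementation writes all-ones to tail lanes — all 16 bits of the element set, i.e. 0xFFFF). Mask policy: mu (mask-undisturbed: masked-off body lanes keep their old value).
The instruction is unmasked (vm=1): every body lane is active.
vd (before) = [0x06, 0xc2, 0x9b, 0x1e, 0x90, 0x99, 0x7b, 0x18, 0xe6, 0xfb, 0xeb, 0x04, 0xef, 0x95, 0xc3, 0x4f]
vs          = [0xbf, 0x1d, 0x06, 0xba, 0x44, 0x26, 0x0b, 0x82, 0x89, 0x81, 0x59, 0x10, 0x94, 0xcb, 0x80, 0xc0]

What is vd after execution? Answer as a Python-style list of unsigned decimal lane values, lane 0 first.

lanes per group: 256·1/16 = 16
AVL=9 ≤ VLMAX=16, so vl = 9
[0] sub(0x06,0xbf) = 0xff47
[1] sub(0xc2,0x1d) = 0xa5
[2] sub(0x9b,0x06) = 0x95
[3] sub(0x1e,0xba) = 0xff64
[4] sub(0x90,0x44) = 0x4c
[5] sub(0x99,0x26) = 0x73
[6] sub(0x7b,0x0b) = 0x70
[7] sub(0x18,0x82) = 0xff96
[8] sub(0xe6,0x89) = 0x5d
[9] tail/ones = 0xffff
[10] tail/ones = 0xffff
[11] tail/ones = 0xffff
[12] tail/ones = 0xffff
[13] tail/ones = 0xffff
[14] tail/ones = 0xffff
[15] tail/ones = 0xffff

vd = [65351, 165, 149, 65380, 76, 115, 112, 65430, 93, 65535, 65535, 65535, 65535, 65535, 65535, 65535]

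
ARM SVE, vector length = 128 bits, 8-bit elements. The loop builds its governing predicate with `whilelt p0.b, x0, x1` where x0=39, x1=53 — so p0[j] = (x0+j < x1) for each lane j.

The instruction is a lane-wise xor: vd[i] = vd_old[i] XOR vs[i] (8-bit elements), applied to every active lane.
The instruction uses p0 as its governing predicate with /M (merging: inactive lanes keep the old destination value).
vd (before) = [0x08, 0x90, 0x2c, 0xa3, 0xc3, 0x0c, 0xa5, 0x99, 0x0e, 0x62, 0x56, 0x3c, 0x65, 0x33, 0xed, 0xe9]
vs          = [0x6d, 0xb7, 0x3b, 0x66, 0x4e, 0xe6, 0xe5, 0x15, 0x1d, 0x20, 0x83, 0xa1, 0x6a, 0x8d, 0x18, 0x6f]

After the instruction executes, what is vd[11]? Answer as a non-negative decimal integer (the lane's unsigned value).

vd[11] = 157

lane count: 128 div 8 = 16
p0[j] = (39+j < 53); true for j=0..13 → 14 lanes set
  i=0: xor(0x08,0x6d) → 101
  i=1: xor(0x90,0xb7) → 39
  i=2: xor(0x2c,0x3b) → 23
  i=3: xor(0xa3,0x66) → 197
  i=4: xor(0xc3,0x4e) → 141
  i=5: xor(0x0c,0xe6) → 234
  i=6: xor(0xa5,0xe5) → 64
  i=7: xor(0x99,0x15) → 140
  i=8: xor(0x0e,0x1d) → 19
  i=9: xor(0x62,0x20) → 66
  i=10: xor(0x56,0x83) → 213
  i=11: xor(0x3c,0xa1) → 157
  i=12: xor(0x65,0x6a) → 15
  i=13: xor(0x33,0x8d) → 190
  i=14: tail/keep → 237
  i=15: tail/keep → 233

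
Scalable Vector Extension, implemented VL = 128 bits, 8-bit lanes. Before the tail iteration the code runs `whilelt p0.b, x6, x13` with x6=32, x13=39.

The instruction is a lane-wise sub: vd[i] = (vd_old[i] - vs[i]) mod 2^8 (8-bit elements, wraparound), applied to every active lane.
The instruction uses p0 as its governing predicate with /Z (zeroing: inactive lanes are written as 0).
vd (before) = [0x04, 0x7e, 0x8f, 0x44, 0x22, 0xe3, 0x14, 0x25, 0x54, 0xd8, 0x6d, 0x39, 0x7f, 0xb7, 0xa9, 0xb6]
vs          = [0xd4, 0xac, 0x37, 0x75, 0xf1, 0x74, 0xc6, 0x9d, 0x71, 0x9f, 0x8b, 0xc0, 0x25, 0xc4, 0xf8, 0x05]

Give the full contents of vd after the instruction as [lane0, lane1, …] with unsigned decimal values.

vd = [48, 210, 88, 207, 49, 111, 78, 0, 0, 0, 0, 0, 0, 0, 0, 0]

128-bit reg / 8-bit elem → 16 lanes
active while 32+j < 39, i.e. j ∈ [0,7) capped at 16 ⇒ 7
vd[0] sub(0x04,0xd4) -> 0x30
vd[1] sub(0x7e,0xac) -> 0xd2
vd[2] sub(0x8f,0x37) -> 0x58
vd[3] sub(0x44,0x75) -> 0xcf
vd[4] sub(0x22,0xf1) -> 0x31
vd[5] sub(0xe3,0x74) -> 0x6f
vd[6] sub(0x14,0xc6) -> 0x4e
vd[7] tail/zero -> 0x00
vd[8] tail/zero -> 0x00
vd[9] tail/zero -> 0x00
vd[10] tail/zero -> 0x00
vd[11] tail/zero -> 0x00
vd[12] tail/zero -> 0x00
vd[13] tail/zero -> 0x00
vd[14] tail/zero -> 0x00
vd[15] tail/zero -> 0x00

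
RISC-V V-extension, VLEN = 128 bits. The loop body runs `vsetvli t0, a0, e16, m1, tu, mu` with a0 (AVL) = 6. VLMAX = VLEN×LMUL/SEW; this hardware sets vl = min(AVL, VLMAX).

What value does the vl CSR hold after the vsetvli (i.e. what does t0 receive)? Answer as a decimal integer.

lanes per group: 128·1/16 = 8
AVL=6 ≤ VLMAX=8, so vl = 6

vl = 6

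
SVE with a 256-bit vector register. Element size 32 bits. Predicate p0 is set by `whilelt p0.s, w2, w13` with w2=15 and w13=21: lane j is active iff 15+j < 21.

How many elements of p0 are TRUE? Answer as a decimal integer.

lane count: 256 div 32 = 8
whilelt: lane j active iff 15+j < 21 → j < 6 → 6 active

vl = 6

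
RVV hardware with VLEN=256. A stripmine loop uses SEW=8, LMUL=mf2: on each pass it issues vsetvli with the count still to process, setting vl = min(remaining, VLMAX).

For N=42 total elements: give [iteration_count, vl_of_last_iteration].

[iterations, last_vl] = [3, 10]

VLMAX = VLEN×LMUL/SEW = 256×1/2/8 = 16
iterations = ceil(42/16) = 3; final-pass vl = 10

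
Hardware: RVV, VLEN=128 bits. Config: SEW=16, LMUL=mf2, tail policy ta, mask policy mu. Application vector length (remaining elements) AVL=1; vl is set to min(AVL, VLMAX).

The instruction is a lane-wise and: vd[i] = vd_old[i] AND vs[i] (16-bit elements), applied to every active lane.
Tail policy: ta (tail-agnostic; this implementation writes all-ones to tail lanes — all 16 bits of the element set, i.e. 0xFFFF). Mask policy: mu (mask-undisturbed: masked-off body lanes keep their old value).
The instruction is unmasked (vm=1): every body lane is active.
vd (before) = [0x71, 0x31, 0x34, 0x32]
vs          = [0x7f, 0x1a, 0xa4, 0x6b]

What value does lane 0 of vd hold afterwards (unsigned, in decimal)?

vd[0] = 113

lanes per group: 128·1/2/16 = 4
vl ← min(1, 4) = 1
lane  0: and(0x71,0x7f) ⇒ 0x71
lane  1: tail/ones ⇒ 0xffff
lane  2: tail/ones ⇒ 0xffff
lane  3: tail/ones ⇒ 0xffff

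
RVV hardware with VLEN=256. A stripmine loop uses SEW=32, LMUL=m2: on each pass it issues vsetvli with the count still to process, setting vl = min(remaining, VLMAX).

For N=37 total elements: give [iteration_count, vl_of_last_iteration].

VLMAX = VLEN×LMUL/SEW = 256×2/32 = 16
iterations = ceil(37/16) = 3; final-pass vl = 5

[iterations, last_vl] = [3, 5]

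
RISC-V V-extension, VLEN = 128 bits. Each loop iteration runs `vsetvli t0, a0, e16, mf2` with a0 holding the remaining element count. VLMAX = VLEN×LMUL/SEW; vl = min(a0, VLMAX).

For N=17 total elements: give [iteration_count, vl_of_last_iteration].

lanes per group: 128·1/2/16 = 4
17 elements at 4/iter → 5 passes, remainder 1 on the last

[iterations, last_vl] = [5, 1]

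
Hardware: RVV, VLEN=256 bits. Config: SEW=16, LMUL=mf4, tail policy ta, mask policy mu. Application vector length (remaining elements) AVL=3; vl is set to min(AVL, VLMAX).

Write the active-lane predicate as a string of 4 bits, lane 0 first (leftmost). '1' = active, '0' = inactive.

VLMAX = VLEN×LMUL/SEW = 256×1/4/16 = 4
vl ← min(3, 4) = 3
bits (lane 0 leftmost): 1110

predicate = 1110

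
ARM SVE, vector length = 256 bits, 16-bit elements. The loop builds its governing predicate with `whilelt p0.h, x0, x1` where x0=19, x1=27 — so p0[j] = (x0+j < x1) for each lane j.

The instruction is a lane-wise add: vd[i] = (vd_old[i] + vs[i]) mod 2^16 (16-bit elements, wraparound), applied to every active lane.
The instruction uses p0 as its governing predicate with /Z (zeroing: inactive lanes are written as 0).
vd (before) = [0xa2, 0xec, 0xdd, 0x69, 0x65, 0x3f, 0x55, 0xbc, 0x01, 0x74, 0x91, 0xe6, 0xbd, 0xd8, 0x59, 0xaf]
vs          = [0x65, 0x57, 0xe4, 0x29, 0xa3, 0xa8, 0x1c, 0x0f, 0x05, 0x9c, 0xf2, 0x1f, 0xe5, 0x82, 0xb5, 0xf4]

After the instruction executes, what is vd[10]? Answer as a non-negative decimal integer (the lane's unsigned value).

lane count: 256 div 16 = 16
whilelt: lane j active iff 19+j < 27 → j < 8 → 8 active
  i=0: add(0xa2,0x65) → 263
  i=1: add(0xec,0x57) → 323
  i=2: add(0xdd,0xe4) → 449
  i=3: add(0x69,0x29) → 146
  i=4: add(0x65,0xa3) → 264
  i=5: add(0x3f,0xa8) → 231
  i=6: add(0x55,0x1c) → 113
  i=7: add(0xbc,0x0f) → 203
  i=8: tail/zero → 0
  i=9: tail/zero → 0
  i=10: tail/zero → 0
  i=11: tail/zero → 0
  i=12: tail/zero → 0
  i=13: tail/zero → 0
  i=14: tail/zero → 0
  i=15: tail/zero → 0

vd[10] = 0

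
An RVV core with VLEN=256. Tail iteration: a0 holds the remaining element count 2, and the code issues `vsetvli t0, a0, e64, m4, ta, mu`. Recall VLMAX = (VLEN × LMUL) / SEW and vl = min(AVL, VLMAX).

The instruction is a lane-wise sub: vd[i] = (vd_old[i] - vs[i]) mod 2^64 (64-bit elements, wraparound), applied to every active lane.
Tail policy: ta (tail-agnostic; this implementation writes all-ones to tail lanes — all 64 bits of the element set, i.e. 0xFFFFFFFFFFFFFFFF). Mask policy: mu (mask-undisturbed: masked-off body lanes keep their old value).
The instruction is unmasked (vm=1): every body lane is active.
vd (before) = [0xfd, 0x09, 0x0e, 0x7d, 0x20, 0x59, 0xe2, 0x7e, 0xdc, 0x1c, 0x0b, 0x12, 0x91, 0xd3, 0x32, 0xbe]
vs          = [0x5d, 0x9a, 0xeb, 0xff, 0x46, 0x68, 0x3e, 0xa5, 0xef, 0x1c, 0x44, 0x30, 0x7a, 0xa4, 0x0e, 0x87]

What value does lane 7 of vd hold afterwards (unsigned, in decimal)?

vd[7] = 18446744073709551615

lanes per group: 256·4/64 = 16
vl ← min(2, 16) = 2
  i=0: sub(0xfd,0x5d) → 160
  i=1: sub(0x09,0x9a) → 18446744073709551471
  i=2: tail/ones → 18446744073709551615
  i=3: tail/ones → 18446744073709551615
  i=4: tail/ones → 18446744073709551615
  i=5: tail/ones → 18446744073709551615
  i=6: tail/ones → 18446744073709551615
  i=7: tail/ones → 18446744073709551615
  i=8: tail/ones → 18446744073709551615
  i=9: tail/ones → 18446744073709551615
  i=10: tail/ones → 18446744073709551615
  i=11: tail/ones → 18446744073709551615
  i=12: tail/ones → 18446744073709551615
  i=13: tail/ones → 18446744073709551615
  i=14: tail/ones → 18446744073709551615
  i=15: tail/ones → 18446744073709551615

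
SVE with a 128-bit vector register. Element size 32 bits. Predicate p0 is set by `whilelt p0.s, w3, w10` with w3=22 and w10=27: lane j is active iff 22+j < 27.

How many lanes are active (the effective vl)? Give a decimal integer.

register lanes = 128/32 = 4
whilelt: lane j active iff 22+j < 27 → j < 5 → 4 active

vl = 4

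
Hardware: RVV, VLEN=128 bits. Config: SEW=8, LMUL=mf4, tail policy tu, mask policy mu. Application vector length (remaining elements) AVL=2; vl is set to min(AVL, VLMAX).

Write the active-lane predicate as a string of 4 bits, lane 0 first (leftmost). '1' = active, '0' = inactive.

predicate = 1100

VLMAX = VLEN×LMUL/SEW = 128×1/4/8 = 4
AVL=2 ≤ VLMAX=4, so vl = 2
bits (lane 0 leftmost): 1100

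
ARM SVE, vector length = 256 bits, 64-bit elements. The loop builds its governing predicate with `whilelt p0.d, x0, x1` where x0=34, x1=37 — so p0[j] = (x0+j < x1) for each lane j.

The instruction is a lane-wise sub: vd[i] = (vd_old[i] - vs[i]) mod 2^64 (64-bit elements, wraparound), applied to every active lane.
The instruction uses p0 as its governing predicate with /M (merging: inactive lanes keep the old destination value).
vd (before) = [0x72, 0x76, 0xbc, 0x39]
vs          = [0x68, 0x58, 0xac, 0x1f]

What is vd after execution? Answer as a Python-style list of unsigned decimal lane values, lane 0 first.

vd = [10, 30, 16, 57]

lane count: 256 div 64 = 4
whilelt: lane j active iff 34+j < 37 → j < 3 → 3 active
vd[0] sub(0x72,0x68) -> 0x0a
vd[1] sub(0x76,0x58) -> 0x1e
vd[2] sub(0xbc,0xac) -> 0x10
vd[3] tail/keep -> 0x39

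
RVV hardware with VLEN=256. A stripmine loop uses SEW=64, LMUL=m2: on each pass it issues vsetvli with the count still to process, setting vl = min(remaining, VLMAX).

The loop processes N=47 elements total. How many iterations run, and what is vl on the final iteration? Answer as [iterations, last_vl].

[iterations, last_vl] = [6, 7]

VLMAX = VLEN×LMUL/SEW = 256×2/64 = 8
iterations = ceil(47/8) = 6; final-pass vl = 7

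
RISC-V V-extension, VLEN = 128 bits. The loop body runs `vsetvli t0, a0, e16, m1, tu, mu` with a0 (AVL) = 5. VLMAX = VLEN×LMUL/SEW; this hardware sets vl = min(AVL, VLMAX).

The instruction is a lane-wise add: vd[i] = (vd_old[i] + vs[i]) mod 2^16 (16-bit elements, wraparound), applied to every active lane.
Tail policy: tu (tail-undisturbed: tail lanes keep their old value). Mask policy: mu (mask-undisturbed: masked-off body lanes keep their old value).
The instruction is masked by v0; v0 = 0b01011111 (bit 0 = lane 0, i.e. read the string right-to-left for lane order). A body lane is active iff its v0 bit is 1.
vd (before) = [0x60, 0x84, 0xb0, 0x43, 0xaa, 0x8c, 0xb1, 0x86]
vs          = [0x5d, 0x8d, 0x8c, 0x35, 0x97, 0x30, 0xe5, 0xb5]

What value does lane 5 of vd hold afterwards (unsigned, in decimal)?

vd[5] = 140

VLMAX = (128 × 1) / 16 = 8 lanes
vl ← min(5, 8) = 5
[0] add(0x60,0x5d) = 0xbd
[1] add(0x84,0x8d) = 0x111
[2] add(0xb0,0x8c) = 0x13c
[3] add(0x43,0x35) = 0x78
[4] add(0xaa,0x97) = 0x141
[5] tail/keep = 0x8c
[6] tail/keep = 0xb1
[7] tail/keep = 0x86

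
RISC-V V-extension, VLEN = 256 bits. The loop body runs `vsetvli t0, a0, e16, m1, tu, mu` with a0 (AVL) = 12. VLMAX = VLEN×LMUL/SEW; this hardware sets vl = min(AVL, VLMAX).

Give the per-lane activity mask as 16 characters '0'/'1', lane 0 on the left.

predicate = 1111111111110000

VLMAX = VLEN×LMUL/SEW = 256×1/16 = 16
vl ← min(12, 16) = 12
bits (lane 0 leftmost): 1111111111110000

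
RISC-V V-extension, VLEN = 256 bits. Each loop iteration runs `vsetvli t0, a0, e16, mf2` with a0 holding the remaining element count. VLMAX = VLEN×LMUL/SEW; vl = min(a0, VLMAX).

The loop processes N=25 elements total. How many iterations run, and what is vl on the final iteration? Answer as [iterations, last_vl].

lanes per group: 256·1/2/16 = 8
25 elements at 8/iter → 4 passes, remainder 1 on the last

[iterations, last_vl] = [4, 1]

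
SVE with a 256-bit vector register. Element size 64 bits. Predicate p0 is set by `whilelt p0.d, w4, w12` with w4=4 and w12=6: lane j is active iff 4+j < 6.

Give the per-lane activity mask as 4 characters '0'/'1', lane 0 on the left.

predicate = 1100

lane count: 256 div 64 = 4
active while 4+j < 6, i.e. j ∈ [0,2) capped at 4 ⇒ 2
bits (lane 0 leftmost): 1100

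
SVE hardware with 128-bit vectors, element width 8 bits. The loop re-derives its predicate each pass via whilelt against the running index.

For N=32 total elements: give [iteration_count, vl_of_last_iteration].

lane count: 128 div 8 = 16
N=32: ⌈32/16⌉ = 2 iters; last vl = 32 − 1×16 = 16

[iterations, last_vl] = [2, 16]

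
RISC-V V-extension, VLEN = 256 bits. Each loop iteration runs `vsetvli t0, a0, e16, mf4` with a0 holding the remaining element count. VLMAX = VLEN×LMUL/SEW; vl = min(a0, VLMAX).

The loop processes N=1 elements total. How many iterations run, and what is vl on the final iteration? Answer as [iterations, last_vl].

[iterations, last_vl] = [1, 1]

VLMAX = (256 × 1/4) / 16 = 4 lanes
N=1: ⌈1/4⌉ = 1 iters; last vl = 1 − 0×4 = 1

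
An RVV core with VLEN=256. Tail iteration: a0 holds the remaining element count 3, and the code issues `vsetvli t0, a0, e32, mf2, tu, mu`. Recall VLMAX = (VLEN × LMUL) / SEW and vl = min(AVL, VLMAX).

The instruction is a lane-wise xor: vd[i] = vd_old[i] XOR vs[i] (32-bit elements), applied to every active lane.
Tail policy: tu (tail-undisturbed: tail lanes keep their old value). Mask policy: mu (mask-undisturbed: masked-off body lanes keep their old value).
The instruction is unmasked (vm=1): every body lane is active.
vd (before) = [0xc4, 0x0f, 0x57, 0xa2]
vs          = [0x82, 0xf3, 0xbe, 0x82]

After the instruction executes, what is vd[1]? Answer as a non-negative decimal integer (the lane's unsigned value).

vd[1] = 252

lanes per group: 256·1/2/32 = 4
AVL=3 ≤ VLMAX=4, so vl = 3
lane  0: xor(0xc4,0x82) ⇒ 0x46
lane  1: xor(0x0f,0xf3) ⇒ 0xfc
lane  2: xor(0x57,0xbe) ⇒ 0xe9
lane  3: tail/keep ⇒ 0xa2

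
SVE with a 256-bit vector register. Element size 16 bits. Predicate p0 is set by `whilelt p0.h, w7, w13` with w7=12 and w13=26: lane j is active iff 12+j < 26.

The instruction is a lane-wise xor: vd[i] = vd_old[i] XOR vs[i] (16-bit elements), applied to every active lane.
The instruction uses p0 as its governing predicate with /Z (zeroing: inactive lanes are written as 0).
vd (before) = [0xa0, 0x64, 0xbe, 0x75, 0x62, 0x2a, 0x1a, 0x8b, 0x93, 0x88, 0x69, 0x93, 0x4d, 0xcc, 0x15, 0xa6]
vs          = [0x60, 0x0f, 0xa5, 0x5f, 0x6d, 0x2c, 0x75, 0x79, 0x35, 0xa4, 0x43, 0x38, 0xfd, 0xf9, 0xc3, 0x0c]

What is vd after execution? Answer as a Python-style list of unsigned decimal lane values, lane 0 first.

vd = [192, 107, 27, 42, 15, 6, 111, 242, 166, 44, 42, 171, 176, 53, 0, 0]

register lanes = 256/16 = 16
active while 12+j < 26, i.e. j ∈ [0,14) capped at 16 ⇒ 14
lane  0: xor(0xa0,0x60) ⇒ 0xc0
lane  1: xor(0x64,0x0f) ⇒ 0x6b
lane  2: xor(0xbe,0xa5) ⇒ 0x1b
lane  3: xor(0x75,0x5f) ⇒ 0x2a
lane  4: xor(0x62,0x6d) ⇒ 0x0f
lane  5: xor(0x2a,0x2c) ⇒ 0x06
lane  6: xor(0x1a,0x75) ⇒ 0x6f
lane  7: xor(0x8b,0x79) ⇒ 0xf2
lane  8: xor(0x93,0x35) ⇒ 0xa6
lane  9: xor(0x88,0xa4) ⇒ 0x2c
lane 10: xor(0x69,0x43) ⇒ 0x2a
lane 11: xor(0x93,0x38) ⇒ 0xab
lane 12: xor(0x4d,0xfd) ⇒ 0xb0
lane 13: xor(0xcc,0xf9) ⇒ 0x35
lane 14: tail/zero ⇒ 0x00
lane 15: tail/zero ⇒ 0x00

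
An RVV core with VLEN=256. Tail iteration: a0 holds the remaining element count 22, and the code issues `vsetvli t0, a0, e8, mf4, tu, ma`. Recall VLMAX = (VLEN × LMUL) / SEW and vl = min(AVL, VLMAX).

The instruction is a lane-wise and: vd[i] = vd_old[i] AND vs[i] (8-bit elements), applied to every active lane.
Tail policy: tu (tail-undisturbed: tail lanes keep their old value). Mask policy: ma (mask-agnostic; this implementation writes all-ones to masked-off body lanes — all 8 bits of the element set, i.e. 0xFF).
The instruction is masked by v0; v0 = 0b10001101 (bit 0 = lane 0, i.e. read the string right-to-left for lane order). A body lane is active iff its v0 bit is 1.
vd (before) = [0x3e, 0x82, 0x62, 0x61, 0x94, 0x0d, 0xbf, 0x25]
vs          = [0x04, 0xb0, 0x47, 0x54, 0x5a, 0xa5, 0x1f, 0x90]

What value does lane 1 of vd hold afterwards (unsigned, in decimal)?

lanes per group: 256·1/4/8 = 8
vl = min(AVL, VLMAX) = min(22, 8) = 8
[0] and(0x3e,0x04) = 0x04
[1] mask-off/ones = 0xff
[2] and(0x62,0x47) = 0x42
[3] and(0x61,0x54) = 0x40
[4] mask-off/ones = 0xff
[5] mask-off/ones = 0xff
[6] mask-off/ones = 0xff
[7] and(0x25,0x90) = 0x00

vd[1] = 255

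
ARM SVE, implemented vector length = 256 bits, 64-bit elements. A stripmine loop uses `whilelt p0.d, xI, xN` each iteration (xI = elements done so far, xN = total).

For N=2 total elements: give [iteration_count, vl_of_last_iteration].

register lanes = 256/64 = 4
N=2: ⌈2/4⌉ = 1 iters; last vl = 2 − 0×4 = 2

[iterations, last_vl] = [1, 2]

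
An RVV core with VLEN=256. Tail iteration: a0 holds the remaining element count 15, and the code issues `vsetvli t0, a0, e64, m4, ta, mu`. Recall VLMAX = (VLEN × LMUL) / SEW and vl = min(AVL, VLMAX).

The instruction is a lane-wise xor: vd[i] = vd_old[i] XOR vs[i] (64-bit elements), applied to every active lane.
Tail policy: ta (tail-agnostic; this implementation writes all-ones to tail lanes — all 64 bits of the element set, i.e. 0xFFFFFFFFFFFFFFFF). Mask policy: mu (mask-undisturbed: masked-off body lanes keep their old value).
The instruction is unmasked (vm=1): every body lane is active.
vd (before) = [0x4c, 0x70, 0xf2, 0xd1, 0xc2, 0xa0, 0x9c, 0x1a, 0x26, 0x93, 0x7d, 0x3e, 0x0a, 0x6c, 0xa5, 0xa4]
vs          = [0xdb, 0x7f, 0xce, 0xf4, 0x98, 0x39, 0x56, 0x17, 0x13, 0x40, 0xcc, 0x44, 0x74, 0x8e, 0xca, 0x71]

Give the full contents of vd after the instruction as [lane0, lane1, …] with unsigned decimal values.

VLMAX = VLEN×LMUL/SEW = 256×4/64 = 16
vl ← min(15, 16) = 15
  i=0: xor(0x4c,0xdb) → 151
  i=1: xor(0x70,0x7f) → 15
  i=2: xor(0xf2,0xce) → 60
  i=3: xor(0xd1,0xf4) → 37
  i=4: xor(0xc2,0x98) → 90
  i=5: xor(0xa0,0x39) → 153
  i=6: xor(0x9c,0x56) → 202
  i=7: xor(0x1a,0x17) → 13
  i=8: xor(0x26,0x13) → 53
  i=9: xor(0x93,0x40) → 211
  i=10: xor(0x7d,0xcc) → 177
  i=11: xor(0x3e,0x44) → 122
  i=12: xor(0x0a,0x74) → 126
  i=13: xor(0x6c,0x8e) → 226
  i=14: xor(0xa5,0xca) → 111
  i=15: tail/ones → 18446744073709551615

vd = [151, 15, 60, 37, 90, 153, 202, 13, 53, 211, 177, 122, 126, 226, 111, 18446744073709551615]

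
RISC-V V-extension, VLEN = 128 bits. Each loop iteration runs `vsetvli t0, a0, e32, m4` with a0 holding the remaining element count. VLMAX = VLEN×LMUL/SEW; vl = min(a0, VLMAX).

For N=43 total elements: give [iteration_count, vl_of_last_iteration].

[iterations, last_vl] = [3, 11]

VLMAX = VLEN×LMUL/SEW = 128×4/32 = 16
N=43: ⌈43/16⌉ = 3 iters; last vl = 43 − 2×16 = 11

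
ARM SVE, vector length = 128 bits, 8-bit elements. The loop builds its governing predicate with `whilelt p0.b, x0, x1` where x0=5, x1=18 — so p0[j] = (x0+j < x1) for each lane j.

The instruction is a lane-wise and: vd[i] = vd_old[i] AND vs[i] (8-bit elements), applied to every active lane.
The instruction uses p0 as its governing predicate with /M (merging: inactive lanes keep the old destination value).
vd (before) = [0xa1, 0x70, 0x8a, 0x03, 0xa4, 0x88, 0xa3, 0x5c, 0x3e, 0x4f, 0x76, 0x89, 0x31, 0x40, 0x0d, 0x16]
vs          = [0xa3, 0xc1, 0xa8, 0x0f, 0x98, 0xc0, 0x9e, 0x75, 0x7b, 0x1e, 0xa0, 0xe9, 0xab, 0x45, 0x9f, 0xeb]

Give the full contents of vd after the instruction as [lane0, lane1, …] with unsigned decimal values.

vd = [161, 64, 136, 3, 128, 128, 130, 84, 58, 14, 32, 137, 33, 64, 13, 22]

register lanes = 128/8 = 16
p0[j] = (5+j < 18); true for j=0..12 → 13 lanes set
lane  0: and(0xa1,0xa3) ⇒ 0xa1
lane  1: and(0x70,0xc1) ⇒ 0x40
lane  2: and(0x8a,0xa8) ⇒ 0x88
lane  3: and(0x03,0x0f) ⇒ 0x03
lane  4: and(0xa4,0x98) ⇒ 0x80
lane  5: and(0x88,0xc0) ⇒ 0x80
lane  6: and(0xa3,0x9e) ⇒ 0x82
lane  7: and(0x5c,0x75) ⇒ 0x54
lane  8: and(0x3e,0x7b) ⇒ 0x3a
lane  9: and(0x4f,0x1e) ⇒ 0x0e
lane 10: and(0x76,0xa0) ⇒ 0x20
lane 11: and(0x89,0xe9) ⇒ 0x89
lane 12: and(0x31,0xab) ⇒ 0x21
lane 13: tail/keep ⇒ 0x40
lane 14: tail/keep ⇒ 0x0d
lane 15: tail/keep ⇒ 0x16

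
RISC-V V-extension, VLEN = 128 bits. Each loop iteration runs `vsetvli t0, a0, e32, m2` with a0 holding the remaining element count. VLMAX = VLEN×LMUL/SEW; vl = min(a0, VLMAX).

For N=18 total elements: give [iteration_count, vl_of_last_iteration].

VLMAX = (128 × 2) / 32 = 8 lanes
N=18: ⌈18/8⌉ = 3 iters; last vl = 18 − 2×8 = 2

[iterations, last_vl] = [3, 2]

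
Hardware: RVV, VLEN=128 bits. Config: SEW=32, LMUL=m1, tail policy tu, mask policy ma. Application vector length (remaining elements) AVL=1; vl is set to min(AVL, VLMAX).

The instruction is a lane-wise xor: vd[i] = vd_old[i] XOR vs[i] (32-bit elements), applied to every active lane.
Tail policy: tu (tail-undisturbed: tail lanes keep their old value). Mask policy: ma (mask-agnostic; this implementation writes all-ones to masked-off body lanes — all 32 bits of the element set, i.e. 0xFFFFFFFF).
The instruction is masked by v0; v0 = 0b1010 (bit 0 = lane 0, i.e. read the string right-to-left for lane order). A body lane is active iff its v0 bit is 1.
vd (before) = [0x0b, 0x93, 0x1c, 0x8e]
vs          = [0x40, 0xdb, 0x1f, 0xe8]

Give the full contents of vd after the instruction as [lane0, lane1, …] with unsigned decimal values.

vd = [4294967295, 147, 28, 142]

VLMAX = (128 × 1) / 32 = 4 lanes
vl = min(AVL, VLMAX) = min(1, 4) = 1
lane  0: mask-off/ones ⇒ 0xffffffff
lane  1: tail/keep ⇒ 0x93
lane  2: tail/keep ⇒ 0x1c
lane  3: tail/keep ⇒ 0x8e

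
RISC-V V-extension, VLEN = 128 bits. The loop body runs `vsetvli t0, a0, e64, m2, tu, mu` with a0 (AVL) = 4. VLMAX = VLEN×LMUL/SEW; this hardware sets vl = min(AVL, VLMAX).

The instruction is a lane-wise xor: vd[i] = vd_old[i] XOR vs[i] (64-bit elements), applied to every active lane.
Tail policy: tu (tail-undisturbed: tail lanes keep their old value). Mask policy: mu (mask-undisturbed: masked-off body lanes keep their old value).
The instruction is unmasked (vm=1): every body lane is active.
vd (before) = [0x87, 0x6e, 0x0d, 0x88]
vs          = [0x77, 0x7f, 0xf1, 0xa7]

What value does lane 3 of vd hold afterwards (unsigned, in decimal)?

vd[3] = 47

lanes per group: 128·2/64 = 4
vl ← min(4, 4) = 4
[0] xor(0x87,0x77) = 0xf0
[1] xor(0x6e,0x7f) = 0x11
[2] xor(0x0d,0xf1) = 0xfc
[3] xor(0x88,0xa7) = 0x2f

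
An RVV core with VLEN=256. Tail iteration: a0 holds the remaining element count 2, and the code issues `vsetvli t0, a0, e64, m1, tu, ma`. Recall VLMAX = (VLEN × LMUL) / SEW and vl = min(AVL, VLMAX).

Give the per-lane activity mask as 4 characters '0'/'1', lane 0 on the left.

VLMAX = VLEN×LMUL/SEW = 256×1/64 = 4
AVL=2 ≤ VLMAX=4, so vl = 2
bits (lane 0 leftmost): 1100

predicate = 1100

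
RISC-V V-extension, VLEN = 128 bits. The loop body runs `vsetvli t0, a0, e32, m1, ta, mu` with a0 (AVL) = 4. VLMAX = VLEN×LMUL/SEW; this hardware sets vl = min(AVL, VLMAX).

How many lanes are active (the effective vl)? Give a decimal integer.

VLMAX = (128 × 1) / 32 = 4 lanes
vl ← min(4, 4) = 4

vl = 4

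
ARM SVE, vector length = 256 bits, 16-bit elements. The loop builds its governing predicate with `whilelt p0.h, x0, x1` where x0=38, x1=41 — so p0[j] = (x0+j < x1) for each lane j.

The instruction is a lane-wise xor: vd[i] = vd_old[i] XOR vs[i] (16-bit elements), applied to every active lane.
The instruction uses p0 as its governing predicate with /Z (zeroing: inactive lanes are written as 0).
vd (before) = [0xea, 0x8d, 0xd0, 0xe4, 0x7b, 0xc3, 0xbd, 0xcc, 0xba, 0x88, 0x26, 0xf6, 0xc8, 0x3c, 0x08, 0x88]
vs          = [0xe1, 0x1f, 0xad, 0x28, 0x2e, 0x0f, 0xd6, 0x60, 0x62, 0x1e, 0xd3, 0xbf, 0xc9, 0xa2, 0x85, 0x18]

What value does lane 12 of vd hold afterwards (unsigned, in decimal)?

lane count: 256 div 16 = 16
active while 38+j < 41, i.e. j ∈ [0,3) capped at 16 ⇒ 3
vd[0] xor(0xea,0xe1) -> 0x0b
vd[1] xor(0x8d,0x1f) -> 0x92
vd[2] xor(0xd0,0xad) -> 0x7d
vd[3] tail/zero -> 0x00
vd[4] tail/zero -> 0x00
vd[5] tail/zero -> 0x00
vd[6] tail/zero -> 0x00
vd[7] tail/zero -> 0x00
vd[8] tail/zero -> 0x00
vd[9] tail/zero -> 0x00
vd[10] tail/zero -> 0x00
vd[11] tail/zero -> 0x00
vd[12] tail/zero -> 0x00
vd[13] tail/zero -> 0x00
vd[14] tail/zero -> 0x00
vd[15] tail/zero -> 0x00

vd[12] = 0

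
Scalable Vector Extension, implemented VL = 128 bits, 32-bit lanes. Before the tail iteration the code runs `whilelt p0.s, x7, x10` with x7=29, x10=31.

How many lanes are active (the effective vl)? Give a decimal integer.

vl = 2

128-bit reg / 32-bit elem → 4 lanes
active while 29+j < 31, i.e. j ∈ [0,2) capped at 4 ⇒ 2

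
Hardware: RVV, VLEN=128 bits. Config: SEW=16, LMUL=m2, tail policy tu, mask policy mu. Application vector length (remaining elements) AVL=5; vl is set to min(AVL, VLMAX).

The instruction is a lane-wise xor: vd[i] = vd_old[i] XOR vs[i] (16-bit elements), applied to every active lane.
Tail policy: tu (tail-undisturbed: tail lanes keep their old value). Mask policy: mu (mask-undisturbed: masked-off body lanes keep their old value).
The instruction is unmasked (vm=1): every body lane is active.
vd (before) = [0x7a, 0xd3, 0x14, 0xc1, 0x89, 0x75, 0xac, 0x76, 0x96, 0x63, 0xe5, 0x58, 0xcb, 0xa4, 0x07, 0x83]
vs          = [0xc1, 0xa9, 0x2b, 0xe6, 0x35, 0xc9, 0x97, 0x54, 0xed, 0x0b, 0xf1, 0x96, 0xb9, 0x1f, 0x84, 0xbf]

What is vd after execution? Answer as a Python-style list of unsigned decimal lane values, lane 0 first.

VLMAX = (128 × 2) / 16 = 16 lanes
vl ← min(5, 16) = 5
vd[0] xor(0x7a,0xc1) -> 0xbb
vd[1] xor(0xd3,0xa9) -> 0x7a
vd[2] xor(0x14,0x2b) -> 0x3f
vd[3] xor(0xc1,0xe6) -> 0x27
vd[4] xor(0x89,0x35) -> 0xbc
vd[5] tail/keep -> 0x75
vd[6] tail/keep -> 0xac
vd[7] tail/keep -> 0x76
vd[8] tail/keep -> 0x96
vd[9] tail/keep -> 0x63
vd[10] tail/keep -> 0xe5
vd[11] tail/keep -> 0x58
vd[12] tail/keep -> 0xcb
vd[13] tail/keep -> 0xa4
vd[14] tail/keep -> 0x07
vd[15] tail/keep -> 0x83

vd = [187, 122, 63, 39, 188, 117, 172, 118, 150, 99, 229, 88, 203, 164, 7, 131]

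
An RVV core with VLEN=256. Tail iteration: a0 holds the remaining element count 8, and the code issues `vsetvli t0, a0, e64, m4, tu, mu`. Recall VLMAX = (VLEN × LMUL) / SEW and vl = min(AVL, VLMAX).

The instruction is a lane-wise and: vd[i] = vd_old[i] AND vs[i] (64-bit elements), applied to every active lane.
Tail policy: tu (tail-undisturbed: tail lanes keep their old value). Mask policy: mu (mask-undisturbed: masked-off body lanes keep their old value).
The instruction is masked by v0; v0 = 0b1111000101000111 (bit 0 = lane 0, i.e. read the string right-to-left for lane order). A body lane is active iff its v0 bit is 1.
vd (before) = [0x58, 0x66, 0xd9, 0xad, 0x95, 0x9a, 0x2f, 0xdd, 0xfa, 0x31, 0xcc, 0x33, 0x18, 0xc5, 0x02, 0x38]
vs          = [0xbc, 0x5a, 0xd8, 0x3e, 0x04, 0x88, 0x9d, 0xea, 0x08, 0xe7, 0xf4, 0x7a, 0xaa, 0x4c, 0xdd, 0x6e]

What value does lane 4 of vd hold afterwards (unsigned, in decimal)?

vd[4] = 149

lanes per group: 256·4/64 = 16
vl ← min(8, 16) = 8
  i=0: and(0x58,0xbc) → 24
  i=1: and(0x66,0x5a) → 66
  i=2: and(0xd9,0xd8) → 216
  i=3: mask-off/keep → 173
  i=4: mask-off/keep → 149
  i=5: mask-off/keep → 154
  i=6: and(0x2f,0x9d) → 13
  i=7: mask-off/keep → 221
  i=8: tail/keep → 250
  i=9: tail/keep → 49
  i=10: tail/keep → 204
  i=11: tail/keep → 51
  i=12: tail/keep → 24
  i=13: tail/keep → 197
  i=14: tail/keep → 2
  i=15: tail/keep → 56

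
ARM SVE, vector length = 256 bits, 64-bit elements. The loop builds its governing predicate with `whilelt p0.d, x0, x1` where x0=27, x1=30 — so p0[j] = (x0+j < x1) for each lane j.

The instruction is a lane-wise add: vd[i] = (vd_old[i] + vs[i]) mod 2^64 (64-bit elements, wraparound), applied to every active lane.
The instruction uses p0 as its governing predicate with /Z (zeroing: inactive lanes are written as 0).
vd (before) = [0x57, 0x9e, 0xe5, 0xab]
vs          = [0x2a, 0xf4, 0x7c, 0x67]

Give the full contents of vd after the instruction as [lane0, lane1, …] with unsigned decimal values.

vd = [129, 402, 353, 0]

lane count: 256 div 64 = 4
p0[j] = (27+j < 30); true for j=0..2 → 3 lanes set
  i=0: add(0x57,0x2a) → 129
  i=1: add(0x9e,0xf4) → 402
  i=2: add(0xe5,0x7c) → 353
  i=3: tail/zero → 0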